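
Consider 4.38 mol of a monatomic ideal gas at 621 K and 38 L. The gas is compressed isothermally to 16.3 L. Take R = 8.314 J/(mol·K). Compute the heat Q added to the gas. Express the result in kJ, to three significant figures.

Isothermal ⇒ ΔU = 0, so Q = W = nRT ln(V₂/V₁).
Q = (4.38)(8.314)(621) ln(16.3/38) = 22614 × -0.8464 = -19141 J.

Q ≈ -19.1 kJ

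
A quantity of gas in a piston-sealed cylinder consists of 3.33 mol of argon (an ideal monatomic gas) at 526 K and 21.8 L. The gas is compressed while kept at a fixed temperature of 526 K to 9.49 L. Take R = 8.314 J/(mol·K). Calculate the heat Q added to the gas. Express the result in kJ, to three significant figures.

Q ≈ -12.1 kJ

Isothermal ⇒ ΔU = 0, so Q = W = nRT ln(V₂/V₁).
Q = (3.33)(8.314)(526) ln(9.49/21.8) = 14563 × -0.8317 = -12111 J.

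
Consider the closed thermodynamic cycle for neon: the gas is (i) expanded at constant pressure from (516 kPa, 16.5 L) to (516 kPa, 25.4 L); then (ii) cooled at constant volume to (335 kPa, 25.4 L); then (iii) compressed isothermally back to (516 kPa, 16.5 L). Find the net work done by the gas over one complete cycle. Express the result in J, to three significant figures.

Leg (i): W = PΔV = (516)(25.4 − 16.5) = 4592 J.
Leg (ii): W = 0.
Leg (iii): W = PᵢVᵢ ln(V_f/Vᵢ) = (8509) ln(16.5/25.4) = -3671 J.
W_net = 4592 − 3671 = 921.7 J.

W_net ≈ 922 J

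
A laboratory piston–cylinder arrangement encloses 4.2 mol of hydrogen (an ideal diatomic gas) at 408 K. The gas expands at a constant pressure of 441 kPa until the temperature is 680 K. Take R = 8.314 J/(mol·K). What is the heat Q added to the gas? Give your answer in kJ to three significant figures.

Q ≈ 33.2 kJ

Isobaric: W = nRΔT = (4.2)(8.314)(272) = 9498 J.
ΔU = nCᵥΔT with Cᵥ = 5R/2: ΔU = (4.2)(20.79)(272) = 23745 J.
Q = ΔU + W = 23745 + 9498 = 33243 J.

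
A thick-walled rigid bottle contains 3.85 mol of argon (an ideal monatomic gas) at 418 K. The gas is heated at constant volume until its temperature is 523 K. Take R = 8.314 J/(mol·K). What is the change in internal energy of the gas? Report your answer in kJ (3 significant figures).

ΔU ≈ 5.04 kJ

Constant volume ⇒ W = 0, so Q = ΔU = nCᵥΔT with Cᵥ = 3R/2 = 12.47 J/(mol·K).
ΔU = (3.85)(12.47)(523 − 418) = 5041 J.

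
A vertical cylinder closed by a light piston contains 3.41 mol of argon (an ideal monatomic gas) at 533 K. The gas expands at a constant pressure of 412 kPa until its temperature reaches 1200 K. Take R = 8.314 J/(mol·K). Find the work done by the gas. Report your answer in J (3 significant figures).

W ≈ 18900 J

Isobaric: W = P ΔV = nR ΔT.
W = (3.41)(8.314)(1200 − 533) = 18910 J.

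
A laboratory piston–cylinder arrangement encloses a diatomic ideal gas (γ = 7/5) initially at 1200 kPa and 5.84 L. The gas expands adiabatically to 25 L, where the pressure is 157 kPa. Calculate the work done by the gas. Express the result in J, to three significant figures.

W ≈ 7710 J

Adiabatic: W = (P₁V₁ − P₂V₂)/(γ − 1) with γ = 7/5.
P₁V₁ = 7008 J, P₂V₂ = 3925 J.
W = (7008 − 3925) / 0.4 = 7708 J.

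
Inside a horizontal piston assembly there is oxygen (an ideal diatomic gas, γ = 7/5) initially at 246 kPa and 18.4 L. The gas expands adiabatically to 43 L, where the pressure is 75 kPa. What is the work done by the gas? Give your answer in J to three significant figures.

Adiabatic: W = (P₁V₁ − P₂V₂)/(γ − 1) with γ = 7/5.
P₁V₁ = 4526 J, P₂V₂ = 3225 J.
W = (4526 − 3225) / 0.4 = 3254 J.

W ≈ 3250 J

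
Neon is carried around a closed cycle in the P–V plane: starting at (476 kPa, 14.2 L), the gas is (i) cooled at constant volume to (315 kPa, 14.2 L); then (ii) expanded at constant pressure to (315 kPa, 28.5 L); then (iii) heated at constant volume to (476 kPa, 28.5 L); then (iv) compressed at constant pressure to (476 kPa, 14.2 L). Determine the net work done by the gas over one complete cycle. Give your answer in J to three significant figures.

Constant-volume legs do no work.
W(ii) = (315)(28.5 − 14.2) = 4504 J; W(iv) = (476)(14.2 − 28.5) = -6807 J.
W_net = 4504 − 6807 = -2302 J (the counter-clockwise enclosed area).

W_net ≈ -2300 J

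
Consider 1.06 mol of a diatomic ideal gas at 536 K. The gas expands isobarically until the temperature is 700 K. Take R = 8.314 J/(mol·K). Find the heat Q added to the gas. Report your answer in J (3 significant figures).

Q ≈ 5060 J

Isobaric: W = nRΔT = (1.06)(8.314)(164) = 1445 J.
ΔU = nCᵥΔT with Cᵥ = 5R/2: ΔU = (1.06)(20.79)(164) = 3613 J.
Q = ΔU + W = 3613 + 1445 = 5059 J.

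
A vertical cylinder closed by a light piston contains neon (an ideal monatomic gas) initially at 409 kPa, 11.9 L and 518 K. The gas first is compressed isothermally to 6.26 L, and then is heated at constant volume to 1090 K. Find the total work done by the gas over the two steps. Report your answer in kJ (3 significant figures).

Step 1 (isothermal): W = P₁V₁ ln(V₂/V₁) = (4867) ln(6.26/11.9) = -3126 J.
Step 2 (isochoric): W = 0 (constant volume).
W_total = -3126 + 0 = -3126 J.

W_total ≈ -3.13 kJ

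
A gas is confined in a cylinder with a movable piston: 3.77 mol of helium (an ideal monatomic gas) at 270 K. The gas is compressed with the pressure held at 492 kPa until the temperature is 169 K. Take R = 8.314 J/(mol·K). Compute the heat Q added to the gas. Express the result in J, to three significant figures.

Q ≈ -7910 J

Isobaric: W = nRΔT = (3.77)(8.314)(-101) = -3166 J.
ΔU = nCᵥΔT with Cᵥ = 3R/2: ΔU = (3.77)(12.47)(-101) = -4749 J.
Q = ΔU + W = -4749 − 3166 = -7914 J.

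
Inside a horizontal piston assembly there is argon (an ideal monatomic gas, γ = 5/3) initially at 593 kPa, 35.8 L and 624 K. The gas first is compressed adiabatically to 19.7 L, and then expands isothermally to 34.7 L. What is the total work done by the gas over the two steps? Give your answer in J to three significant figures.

W_total ≈ 2320 J

Step 1 (adiabatic): W = (P₁V₁ − P₂V₂)/(γ−1) = (21229 − 31614)/0.667 = -15577 J.
After step 1: P = 1605 kPa, V = 19.7 L, T = 929.2 K.
Step 2 (isothermal): W = P₁V₁ ln(V₂/V₁) = (31614) ln(34.7/19.7) = 17897 J.
W_total = -15577 + 17897 = 2320 J.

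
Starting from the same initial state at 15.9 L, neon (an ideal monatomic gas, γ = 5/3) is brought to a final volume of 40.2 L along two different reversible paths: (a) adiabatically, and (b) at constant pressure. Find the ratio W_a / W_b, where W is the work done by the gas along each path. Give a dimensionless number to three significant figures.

W_a / W_b ≈ 0.453

Path (a) adiabatic: W = P₁V₁(1 − (V₁/V₂)^(γ−1))/(γ−1) → W_a/(P₁V₁) = 0.6918.
Path (b) isobaric: W = P₁(V₂ − V₁) → W_b/(P₁V₁) = 1.528.
W_a / W_b = 0.6918 / 1.528 = 0.4526.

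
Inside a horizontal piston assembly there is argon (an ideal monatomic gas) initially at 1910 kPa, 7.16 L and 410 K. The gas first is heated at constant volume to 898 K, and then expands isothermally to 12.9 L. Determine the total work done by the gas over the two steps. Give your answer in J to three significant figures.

W_total ≈ 17600 J

Step 1 (isochoric): W = 0 (constant volume).
After step 1: P = 4183 kPa (V unchanged).
Step 2 (isothermal): W = P₁V₁ ln(V₂/V₁) = (29953) ln(12.9/7.16) = 17634 J.
W_total = 0 + 17634 = 17634 J.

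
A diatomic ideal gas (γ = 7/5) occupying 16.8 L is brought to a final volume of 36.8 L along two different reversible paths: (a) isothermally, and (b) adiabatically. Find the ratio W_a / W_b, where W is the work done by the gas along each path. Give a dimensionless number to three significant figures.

W_a / W_b ≈ 1.17

Path (a) isothermal: W = P₁V₁ ln(V₂/V₁) → W_a/(P₁V₁) = 0.7841.
Path (b) adiabatic: W = P₁V₁(1 − (V₁/V₂)^(γ−1))/(γ−1) → W_b/(P₁V₁) = 0.6731.
W_a / W_b = 0.7841 / 0.6731 = 1.165.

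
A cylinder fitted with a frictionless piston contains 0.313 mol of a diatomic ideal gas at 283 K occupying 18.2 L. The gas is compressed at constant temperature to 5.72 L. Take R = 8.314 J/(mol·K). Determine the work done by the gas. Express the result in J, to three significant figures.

Isothermal: W = nRT ln(V₂/V₁).
W = (0.313)(8.314)(283) × ln(5.72/18.2)
  = 736.4 × -1.157
W_by_gas = -852.4 J.

W ≈ -852 J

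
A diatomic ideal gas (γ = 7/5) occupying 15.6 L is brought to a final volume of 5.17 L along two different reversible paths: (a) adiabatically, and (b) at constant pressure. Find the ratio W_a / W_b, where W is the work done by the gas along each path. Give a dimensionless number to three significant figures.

W_a / W_b ≈ 2.08

Path (a) adiabatic: W = P₁V₁(1 − (V₁/V₂)^(γ−1))/(γ−1) → W_a/(P₁V₁) = -1.389.
Path (b) isobaric: W = P₁(V₂ − V₁) → W_b/(P₁V₁) = -0.6686.
W_a / W_b = -1.389 / -0.6686 = 2.077.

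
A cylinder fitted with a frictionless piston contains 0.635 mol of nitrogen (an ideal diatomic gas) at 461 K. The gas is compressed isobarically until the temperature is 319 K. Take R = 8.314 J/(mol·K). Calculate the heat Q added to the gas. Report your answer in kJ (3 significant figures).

Q ≈ -2.62 kJ

Isobaric: W = nRΔT = (0.635)(8.314)(-142) = -749.7 J.
ΔU = nCᵥΔT with Cᵥ = 5R/2: ΔU = (0.635)(20.79)(-142) = -1874 J.
Q = ΔU + W = -1874 − 749.7 = -2624 J.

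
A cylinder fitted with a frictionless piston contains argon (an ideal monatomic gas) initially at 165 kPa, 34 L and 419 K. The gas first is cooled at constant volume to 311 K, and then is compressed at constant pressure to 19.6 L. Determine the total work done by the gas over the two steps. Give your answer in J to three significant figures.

Step 1 (isochoric): W = 0 (constant volume).
After step 1: P = 122.5 kPa (V unchanged).
Step 2 (isobaric): W = PΔV = (122.5 kPa)(19.6 − 34 L) = -1764 J.
W_total = 0 − 1764 = -1764 J.

W_total ≈ -1760 J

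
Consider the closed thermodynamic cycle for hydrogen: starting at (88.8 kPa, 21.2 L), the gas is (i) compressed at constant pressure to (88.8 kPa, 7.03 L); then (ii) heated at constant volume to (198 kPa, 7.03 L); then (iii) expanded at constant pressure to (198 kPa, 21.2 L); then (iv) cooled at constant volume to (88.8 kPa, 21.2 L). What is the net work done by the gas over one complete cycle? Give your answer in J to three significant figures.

Constant-volume legs do no work.
W(i) = (88.8)(7.03 − 21.2) = -1258 J; W(iii) = (198)(21.2 − 7.03) = 2806 J.
W_net = -1258 + 2806 = 1547 J (the clockwise enclosed area).

W_net ≈ 1550 J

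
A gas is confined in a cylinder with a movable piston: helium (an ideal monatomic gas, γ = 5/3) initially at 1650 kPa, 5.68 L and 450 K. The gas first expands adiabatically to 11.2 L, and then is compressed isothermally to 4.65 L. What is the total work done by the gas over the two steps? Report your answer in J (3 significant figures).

W_total ≈ -121 J

Step 1 (adiabatic): W = (P₁V₁ − P₂V₂)/(γ−1) = (9372 − 5960)/0.667 = 5118 J.
After step 1: P = 532.2 kPa, V = 11.2 L, T = 286.2 K.
Step 2 (isothermal): W = P₁V₁ ln(V₂/V₁) = (5960) ln(4.65/11.2) = -5239 J.
W_total = 5118 − 5239 = -121.3 J.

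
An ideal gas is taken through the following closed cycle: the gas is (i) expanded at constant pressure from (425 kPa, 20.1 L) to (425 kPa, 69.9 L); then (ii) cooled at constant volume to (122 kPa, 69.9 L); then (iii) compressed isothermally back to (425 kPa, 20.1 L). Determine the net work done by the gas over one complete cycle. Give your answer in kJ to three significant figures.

W_net ≈ 10.5 kJ

Leg (i): W = PΔV = (425)(69.9 − 20.1) = 21165 J.
Leg (ii): W = 0.
Leg (iii): W = PᵢVᵢ ln(V_f/Vᵢ) = (8528) ln(20.1/69.9) = -10629 J.
W_net = 21165 − 10629 = 10536 J.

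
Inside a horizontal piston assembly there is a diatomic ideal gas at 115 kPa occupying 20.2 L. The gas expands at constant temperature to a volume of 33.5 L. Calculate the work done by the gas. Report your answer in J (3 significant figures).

W ≈ 1180 J

Isothermal: W = nRT ln(V₂/V₁) = P₁V₁ ln(V₂/V₁).
P₁V₁ = (115 kPa)(20.2 L) = 2323 J.
W = 2323 × ln(33.5/20.2) = 2323 × 0.5059
W_by_gas = 1175 J.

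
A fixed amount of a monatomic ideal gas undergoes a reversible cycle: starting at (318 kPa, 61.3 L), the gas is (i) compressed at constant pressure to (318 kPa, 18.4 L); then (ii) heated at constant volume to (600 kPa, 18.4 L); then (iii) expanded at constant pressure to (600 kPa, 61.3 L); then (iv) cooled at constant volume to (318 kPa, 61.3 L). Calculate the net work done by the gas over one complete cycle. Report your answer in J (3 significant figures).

W_net ≈ 12100 J

Constant-volume legs do no work.
W(i) = (318)(18.4 − 61.3) = -13642 J; W(iii) = (600)(61.3 − 18.4) = 25740 J.
W_net = -13642 + 25740 = 12098 J (the clockwise enclosed area).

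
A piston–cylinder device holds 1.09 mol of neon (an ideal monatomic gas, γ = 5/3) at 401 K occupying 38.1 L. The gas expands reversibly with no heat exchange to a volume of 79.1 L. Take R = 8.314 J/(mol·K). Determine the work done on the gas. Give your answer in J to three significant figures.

Adiabatic: TV^(γ−1) = const with γ = 5/3.
T₂ = T₁ (V₁/V₂)^(γ−1) = 401 × (38.1/79.1)^0.667 = 401 × 0.6145 = 246.4 K.
W_by = nCᵥ(T₁ − T₂) = (1.09)(12.47)(401 − 246.4) = 2102 J.
Work on gas = −W_by = -2102 J.

W ≈ -2100 J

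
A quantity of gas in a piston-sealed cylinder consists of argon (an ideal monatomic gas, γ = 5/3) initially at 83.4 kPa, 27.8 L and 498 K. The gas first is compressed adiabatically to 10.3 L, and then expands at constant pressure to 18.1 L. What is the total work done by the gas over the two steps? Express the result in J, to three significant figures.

Step 1 (adiabatic): W = (P₁V₁ − P₂V₂)/(γ−1) = (2319 − 4495)/0.667 = -3264 J.
After step 1: P = 436.4 kPa, V = 10.3 L, T = 965.4 K.
Step 2 (isobaric): W = PΔV = (436.4 kPa)(18.1 − 10.3 L) = 3404 J.
W_total = -3264 + 3404 = 139.6 J.

W_total ≈ 140 J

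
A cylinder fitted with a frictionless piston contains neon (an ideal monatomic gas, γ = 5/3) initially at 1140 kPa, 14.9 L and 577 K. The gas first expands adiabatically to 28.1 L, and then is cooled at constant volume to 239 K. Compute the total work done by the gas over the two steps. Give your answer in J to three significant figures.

Step 1 (adiabatic): W = (P₁V₁ − P₂V₂)/(γ−1) = (16986 − 11128)/0.667 = 8787 J.
Step 2 (isochoric): W = 0 (constant volume).
W_total = 8787 + 0 = 8787 J.

W_total ≈ 8790 J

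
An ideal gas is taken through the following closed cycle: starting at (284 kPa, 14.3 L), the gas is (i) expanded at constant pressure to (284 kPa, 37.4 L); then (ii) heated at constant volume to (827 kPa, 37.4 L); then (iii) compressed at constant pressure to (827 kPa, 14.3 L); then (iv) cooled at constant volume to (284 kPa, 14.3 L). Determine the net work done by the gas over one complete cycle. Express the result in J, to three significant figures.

W_net ≈ -12500 J

Constant-volume legs do no work.
W(i) = (284)(37.4 − 14.3) = 6560 J; W(iii) = (827)(14.3 − 37.4) = -19104 J.
W_net = 6560 − 19104 = -12543 J (the counter-clockwise enclosed area).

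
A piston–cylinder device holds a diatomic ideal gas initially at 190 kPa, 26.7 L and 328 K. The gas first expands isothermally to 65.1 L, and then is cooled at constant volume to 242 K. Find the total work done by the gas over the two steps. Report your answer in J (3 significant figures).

Step 1 (isothermal): W = P₁V₁ ln(V₂/V₁) = (5073) ln(65.1/26.7) = 4521 J.
Step 2 (isochoric): W = 0 (constant volume).
W_total = 4521 + 0 = 4521 J.

W_total ≈ 4520 J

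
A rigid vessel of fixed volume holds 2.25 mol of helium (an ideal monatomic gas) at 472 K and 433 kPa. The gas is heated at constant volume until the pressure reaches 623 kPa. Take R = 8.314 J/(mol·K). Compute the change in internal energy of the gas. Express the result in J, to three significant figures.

ΔU ≈ 5810 J

Constant volume ⇒ W = 0, so Q = ΔU = nCᵥΔT with Cᵥ = 3R/2 = 12.47 J/(mol·K).
At constant V, T₂/T₁ = P₂/P₁ ⇒ ΔT = T₁(P₂/P₁ − 1) = 472·(623/433 − 1) = 207.1 K.
ΔU = (2.25)(12.47)(207.1) = 5812 J.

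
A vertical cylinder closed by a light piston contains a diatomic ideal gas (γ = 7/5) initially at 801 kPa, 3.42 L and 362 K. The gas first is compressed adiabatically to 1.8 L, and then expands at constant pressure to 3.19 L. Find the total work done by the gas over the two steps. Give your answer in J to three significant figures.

W_total ≈ 730 J

Step 1 (adiabatic): W = (P₁V₁ − P₂V₂)/(γ−1) = (2739 − 3541)/0.4 = -2005 J.
After step 1: P = 1967 kPa, V = 1.8 L, T = 468 K.
Step 2 (isobaric): W = PΔV = (1967 kPa)(3.19 − 1.8 L) = 2735 J.
W_total = -2005 + 2735 = 730 J.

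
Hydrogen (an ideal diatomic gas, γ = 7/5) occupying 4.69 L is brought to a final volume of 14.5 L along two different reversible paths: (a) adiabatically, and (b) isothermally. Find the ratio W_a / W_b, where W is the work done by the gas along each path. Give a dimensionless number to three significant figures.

W_a / W_b ≈ 0.805

Path (a) adiabatic: W = P₁V₁(1 − (V₁/V₂)^(γ−1))/(γ−1) → W_a/(P₁V₁) = 0.9083.
Path (b) isothermal: W = P₁V₁ ln(V₂/V₁) → W_b/(P₁V₁) = 1.129.
W_a / W_b = 0.9083 / 1.129 = 0.8047.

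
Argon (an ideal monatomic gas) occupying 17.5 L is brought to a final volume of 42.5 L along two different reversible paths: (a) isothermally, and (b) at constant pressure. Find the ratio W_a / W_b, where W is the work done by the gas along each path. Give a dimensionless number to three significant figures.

Path (a) isothermal: W = P₁V₁ ln(V₂/V₁) → W_a/(P₁V₁) = 0.8873.
Path (b) isobaric: W = P₁(V₂ − V₁) → W_b/(P₁V₁) = 1.429.
W_a / W_b = 0.8873 / 1.429 = 0.6211.

W_a / W_b ≈ 0.621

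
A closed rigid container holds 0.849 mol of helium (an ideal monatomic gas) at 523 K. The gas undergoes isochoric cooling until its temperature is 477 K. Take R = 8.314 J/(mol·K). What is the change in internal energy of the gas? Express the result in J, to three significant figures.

ΔU ≈ -487 J

Constant volume ⇒ W = 0, so Q = ΔU = nCᵥΔT with Cᵥ = 3R/2 = 12.47 J/(mol·K).
ΔU = (0.849)(12.47)(477 − 523) = -487 J.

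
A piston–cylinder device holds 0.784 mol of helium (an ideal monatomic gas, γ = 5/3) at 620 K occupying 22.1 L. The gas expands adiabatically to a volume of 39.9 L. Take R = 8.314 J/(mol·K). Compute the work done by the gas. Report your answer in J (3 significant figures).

Adiabatic: TV^(γ−1) = const with γ = 5/3.
T₂ = T₁ (V₁/V₂)^(γ−1) = 620 × (22.1/39.9)^0.667 = 620 × 0.6744 = 418.2 K.
W_by = nCᵥ(T₁ − T₂) = (0.784)(12.47)(620 − 418.2) = 1973 J.

W ≈ 1970 J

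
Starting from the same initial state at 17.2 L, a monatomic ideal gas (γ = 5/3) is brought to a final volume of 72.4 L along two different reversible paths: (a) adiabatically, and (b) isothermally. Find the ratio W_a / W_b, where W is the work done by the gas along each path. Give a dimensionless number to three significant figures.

W_a / W_b ≈ 0.643

Path (a) adiabatic: W = P₁V₁(1 − (V₁/V₂)^(γ−1))/(γ−1) → W_a/(P₁V₁) = 0.9246.
Path (b) isothermal: W = P₁V₁ ln(V₂/V₁) → W_b/(P₁V₁) = 1.437.
W_a / W_b = 0.9246 / 1.437 = 0.6433.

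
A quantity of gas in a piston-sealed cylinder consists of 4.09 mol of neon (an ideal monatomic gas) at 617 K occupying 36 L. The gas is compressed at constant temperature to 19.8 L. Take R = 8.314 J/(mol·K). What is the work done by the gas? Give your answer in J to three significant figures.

W ≈ -12500 J

Isothermal: W = nRT ln(V₂/V₁).
W = (4.09)(8.314)(617) × ln(19.8/36)
  = 20981 × -0.5978
W_by_gas = -12543 J.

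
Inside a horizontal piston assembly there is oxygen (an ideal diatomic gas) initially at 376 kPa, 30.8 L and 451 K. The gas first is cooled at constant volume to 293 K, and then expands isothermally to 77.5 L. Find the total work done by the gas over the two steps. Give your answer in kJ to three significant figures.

W_total ≈ 6.94 kJ

Step 1 (isochoric): W = 0 (constant volume).
After step 1: P = 244.3 kPa (V unchanged).
Step 2 (isothermal): W = P₁V₁ ln(V₂/V₁) = (7524) ln(77.5/30.8) = 6943 J.
W_total = 0 + 6943 = 6943 J.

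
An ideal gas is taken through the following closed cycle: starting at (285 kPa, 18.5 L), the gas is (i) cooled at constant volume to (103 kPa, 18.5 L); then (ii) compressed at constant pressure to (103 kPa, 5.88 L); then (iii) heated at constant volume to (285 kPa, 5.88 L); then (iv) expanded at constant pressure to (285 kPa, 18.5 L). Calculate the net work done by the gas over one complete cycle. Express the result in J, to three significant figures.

W_net ≈ 2300 J

Constant-volume legs do no work.
W(ii) = (103)(5.88 − 18.5) = -1300 J; W(iv) = (285)(18.5 − 5.88) = 3597 J.
W_net = -1300 + 3597 = 2297 J (the clockwise enclosed area).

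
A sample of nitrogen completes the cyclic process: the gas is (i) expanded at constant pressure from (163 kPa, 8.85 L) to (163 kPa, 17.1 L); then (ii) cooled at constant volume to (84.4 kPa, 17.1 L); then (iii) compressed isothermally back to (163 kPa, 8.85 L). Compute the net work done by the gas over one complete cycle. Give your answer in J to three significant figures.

Leg (i): W = PΔV = (163)(17.1 − 8.85) = 1345 J.
Leg (ii): W = 0.
Leg (iii): W = PᵢVᵢ ln(V_f/Vᵢ) = (1443) ln(8.85/17.1) = -950.6 J.
W_net = 1345 − 950.6 = 394.1 J.

W_net ≈ 394 J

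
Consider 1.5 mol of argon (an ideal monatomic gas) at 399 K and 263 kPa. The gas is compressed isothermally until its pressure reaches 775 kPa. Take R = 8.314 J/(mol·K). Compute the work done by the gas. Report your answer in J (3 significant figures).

W ≈ -5380 J

Isothermal process: W = nRT ln(V₂/V₁) = nRT ln(P₁/P₂).
W = (1.5)(8.314)(399) × ln(263/775)
  = 4976 × ln(0.3394) = 4976 × -1.081
W_by_gas = -5378 J.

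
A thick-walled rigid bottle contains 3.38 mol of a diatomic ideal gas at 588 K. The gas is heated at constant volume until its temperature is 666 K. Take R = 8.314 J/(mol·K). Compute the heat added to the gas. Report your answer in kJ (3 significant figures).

Constant volume ⇒ W = 0, so Q = ΔU = nCᵥΔT with Cᵥ = 5R/2 = 20.79 J/(mol·K).
ΔU = (3.38)(20.79)(666 − 588) = 5480 J.

Q ≈ 5.48 kJ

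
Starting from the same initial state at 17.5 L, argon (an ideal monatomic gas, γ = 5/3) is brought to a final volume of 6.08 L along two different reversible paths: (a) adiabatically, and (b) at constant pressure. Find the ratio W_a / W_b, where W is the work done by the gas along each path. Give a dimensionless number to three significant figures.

Path (a) adiabatic: W = P₁V₁(1 − (V₁/V₂)^(γ−1))/(γ−1) → W_a/(P₁V₁) = -1.535.
Path (b) isobaric: W = P₁(V₂ − V₁) → W_b/(P₁V₁) = -0.6526.
W_a / W_b = -1.535 / -0.6526 = 2.352.

W_a / W_b ≈ 2.35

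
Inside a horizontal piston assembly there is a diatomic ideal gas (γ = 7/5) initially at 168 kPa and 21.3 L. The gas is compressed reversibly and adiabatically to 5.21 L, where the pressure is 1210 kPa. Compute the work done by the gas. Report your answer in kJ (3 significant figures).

Adiabatic: W = (P₁V₁ − P₂V₂)/(γ − 1) with γ = 7/5.
P₁V₁ = 3578 J, P₂V₂ = 6304 J.
W = (3578 − 6304) / 0.4 = -6814 J.

W ≈ -6.81 kJ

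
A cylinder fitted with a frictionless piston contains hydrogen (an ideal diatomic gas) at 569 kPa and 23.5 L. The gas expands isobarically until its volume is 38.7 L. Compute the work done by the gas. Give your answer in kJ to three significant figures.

Isobaric: W = P ΔV.
W = (569 kPa)(38.7 − 23.5 L) = (569)(15.2) = 8649 J.

W ≈ 8.65 kJ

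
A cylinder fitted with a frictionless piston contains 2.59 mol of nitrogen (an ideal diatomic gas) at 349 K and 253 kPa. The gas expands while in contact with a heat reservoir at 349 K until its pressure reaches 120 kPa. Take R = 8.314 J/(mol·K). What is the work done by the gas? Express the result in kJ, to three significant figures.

Isothermal process: W = nRT ln(V₂/V₁) = nRT ln(P₁/P₂).
W = (2.59)(8.314)(349) × ln(253/120)
  = 7515 × ln(2.108) = 7515 × 0.7459
W_by_gas = 5606 J.

W ≈ 5.61 kJ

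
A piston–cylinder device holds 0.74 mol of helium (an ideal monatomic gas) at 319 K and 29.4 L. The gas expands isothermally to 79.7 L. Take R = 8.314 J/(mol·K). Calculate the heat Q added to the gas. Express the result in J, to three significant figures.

Q ≈ 1960 J

Isothermal ⇒ ΔU = 0, so Q = W = nRT ln(V₂/V₁).
Q = (0.74)(8.314)(319) ln(79.7/29.4) = 1963 × 0.9973 = 1957 J.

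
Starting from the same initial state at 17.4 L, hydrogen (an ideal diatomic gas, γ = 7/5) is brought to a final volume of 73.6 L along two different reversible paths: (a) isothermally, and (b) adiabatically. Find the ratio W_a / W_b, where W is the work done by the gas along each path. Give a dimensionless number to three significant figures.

W_a / W_b ≈ 1.32

Path (a) isothermal: W = P₁V₁ ln(V₂/V₁) → W_a/(P₁V₁) = 1.442.
Path (b) adiabatic: W = P₁V₁(1 − (V₁/V₂)^(γ−1))/(γ−1) → W_b/(P₁V₁) = 1.096.
W_a / W_b = 1.442 / 1.096 = 1.316.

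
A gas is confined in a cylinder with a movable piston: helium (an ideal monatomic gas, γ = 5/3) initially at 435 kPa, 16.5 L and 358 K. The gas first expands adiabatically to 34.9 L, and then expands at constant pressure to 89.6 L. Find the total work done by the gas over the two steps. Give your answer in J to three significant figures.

Step 1 (adiabatic): W = (P₁V₁ − P₂V₂)/(γ−1) = (7178 − 4356)/0.667 = 4232 J.
After step 1: P = 124.8 kPa, V = 34.9 L, T = 217.3 K.
Step 2 (isobaric): W = PΔV = (124.8 kPa)(89.6 − 34.9 L) = 6827 J.
W_total = 4232 + 6827 = 11060 J.

W_total ≈ 11100 J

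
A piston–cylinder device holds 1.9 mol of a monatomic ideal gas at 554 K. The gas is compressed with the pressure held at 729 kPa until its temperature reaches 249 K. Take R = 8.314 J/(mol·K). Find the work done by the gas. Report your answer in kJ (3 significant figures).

Isobaric: W = P ΔV = nR ΔT.
W = (1.9)(8.314)(249 − 554) = -4818 J.

W ≈ -4.82 kJ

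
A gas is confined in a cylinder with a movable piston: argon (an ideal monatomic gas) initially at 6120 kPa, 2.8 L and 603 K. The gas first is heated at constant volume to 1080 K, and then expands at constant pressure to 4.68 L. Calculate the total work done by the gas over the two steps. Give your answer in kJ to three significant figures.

Step 1 (isochoric): W = 0 (constant volume).
After step 1: P = 10961 kPa (V unchanged).
Step 2 (isobaric): W = PΔV = (10961 kPa)(4.68 − 2.8 L) = 20607 J.
W_total = 0 + 20607 = 20607 J.

W_total ≈ 20.6 kJ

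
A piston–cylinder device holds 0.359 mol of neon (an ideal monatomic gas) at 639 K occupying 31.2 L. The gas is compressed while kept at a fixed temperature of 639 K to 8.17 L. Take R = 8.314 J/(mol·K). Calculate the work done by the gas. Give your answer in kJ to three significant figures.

Isothermal: W = nRT ln(V₂/V₁).
W = (0.359)(8.314)(639) × ln(8.17/31.2)
  = 1907 × -1.34
W_by_gas = -2556 J.

W ≈ -2.56 kJ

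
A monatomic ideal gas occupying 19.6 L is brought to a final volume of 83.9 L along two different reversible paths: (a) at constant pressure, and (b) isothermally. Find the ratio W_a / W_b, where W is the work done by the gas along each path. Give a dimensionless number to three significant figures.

Path (a) isobaric: W = P₁(V₂ − V₁) → W_a/(P₁V₁) = 3.281.
Path (b) isothermal: W = P₁V₁ ln(V₂/V₁) → W_b/(P₁V₁) = 1.454.
W_a / W_b = 3.281 / 1.454 = 2.256.

W_a / W_b ≈ 2.26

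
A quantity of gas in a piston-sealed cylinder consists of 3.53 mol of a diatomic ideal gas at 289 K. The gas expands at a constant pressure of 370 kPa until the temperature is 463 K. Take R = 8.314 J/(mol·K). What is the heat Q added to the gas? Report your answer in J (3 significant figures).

Isobaric: W = nRΔT = (3.53)(8.314)(174) = 5107 J.
ΔU = nCᵥΔT with Cᵥ = 5R/2: ΔU = (3.53)(20.79)(174) = 12767 J.
Q = ΔU + W = 12767 + 5107 = 17873 J.

Q ≈ 17900 J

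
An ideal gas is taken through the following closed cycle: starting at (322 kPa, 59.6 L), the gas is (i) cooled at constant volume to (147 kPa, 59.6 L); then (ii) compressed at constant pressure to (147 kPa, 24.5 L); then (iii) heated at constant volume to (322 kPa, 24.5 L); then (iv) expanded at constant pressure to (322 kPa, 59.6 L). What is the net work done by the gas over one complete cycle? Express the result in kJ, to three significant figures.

W_net ≈ 6.14 kJ

Constant-volume legs do no work.
W(ii) = (147)(24.5 − 59.6) = -5160 J; W(iv) = (322)(59.6 − 24.5) = 11302 J.
W_net = -5160 + 11302 = 6143 J (the clockwise enclosed area).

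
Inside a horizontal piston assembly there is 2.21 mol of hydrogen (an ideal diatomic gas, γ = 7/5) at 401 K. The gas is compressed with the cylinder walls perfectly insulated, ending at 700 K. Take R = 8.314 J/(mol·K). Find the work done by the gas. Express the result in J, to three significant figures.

W ≈ -13700 J

Adiabatic ⇒ Q = 0, so W_by = −ΔU = nCᵥ(T₁ − T₂).
Cᵥ = 5R/2 = 20.79 J/(mol·K).
W = (2.21)(20.79)(401 − 700) = -13735 J.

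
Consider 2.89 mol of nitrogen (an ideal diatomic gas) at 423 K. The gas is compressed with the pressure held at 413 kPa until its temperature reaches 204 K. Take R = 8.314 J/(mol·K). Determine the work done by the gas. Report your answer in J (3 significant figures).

W ≈ -5260 J

Isobaric: W = P ΔV = nR ΔT.
W = (2.89)(8.314)(204 − 423) = -5262 J.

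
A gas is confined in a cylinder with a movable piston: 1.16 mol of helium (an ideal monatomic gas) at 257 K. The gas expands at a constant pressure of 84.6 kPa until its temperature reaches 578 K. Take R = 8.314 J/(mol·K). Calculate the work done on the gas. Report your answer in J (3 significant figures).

Isobaric: W = P ΔV = nR ΔT.
W = (1.16)(8.314)(578 − 257) = 3096 J.
Work on gas = −W_by = -3096 J.

W ≈ -3100 J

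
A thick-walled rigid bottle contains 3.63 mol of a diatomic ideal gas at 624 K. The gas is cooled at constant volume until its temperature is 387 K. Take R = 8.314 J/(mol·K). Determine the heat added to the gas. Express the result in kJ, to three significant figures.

Q ≈ -17.9 kJ

Constant volume ⇒ W = 0, so Q = ΔU = nCᵥΔT with Cᵥ = 5R/2 = 20.79 J/(mol·K).
ΔU = (3.63)(20.79)(387 − 624) = -17882 J.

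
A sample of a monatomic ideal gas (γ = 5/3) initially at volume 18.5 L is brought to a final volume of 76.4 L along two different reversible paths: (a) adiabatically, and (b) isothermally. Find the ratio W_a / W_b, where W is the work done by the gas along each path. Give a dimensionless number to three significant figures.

W_a / W_b ≈ 0.647

Path (a) adiabatic: W = P₁V₁(1 − (V₁/V₂)^(γ−1))/(γ−1) → W_a/(P₁V₁) = 0.9173.
Path (b) isothermal: W = P₁V₁ ln(V₂/V₁) → W_b/(P₁V₁) = 1.418.
W_a / W_b = 0.9173 / 1.418 = 0.6468.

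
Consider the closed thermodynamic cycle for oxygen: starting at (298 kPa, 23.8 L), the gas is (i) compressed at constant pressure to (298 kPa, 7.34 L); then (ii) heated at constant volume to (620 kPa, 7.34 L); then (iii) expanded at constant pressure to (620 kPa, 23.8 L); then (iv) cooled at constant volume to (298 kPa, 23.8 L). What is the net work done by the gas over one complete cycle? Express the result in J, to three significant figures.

Constant-volume legs do no work.
W(i) = (298)(7.34 − 23.8) = -4905 J; W(iii) = (620)(23.8 − 7.34) = 10205 J.
W_net = -4905 + 10205 = 5300 J (the clockwise enclosed area).

W_net ≈ 5300 J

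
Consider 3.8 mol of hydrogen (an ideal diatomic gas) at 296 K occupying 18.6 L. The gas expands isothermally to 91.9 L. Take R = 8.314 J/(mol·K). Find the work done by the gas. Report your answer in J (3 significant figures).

Isothermal: W = nRT ln(V₂/V₁).
W = (3.8)(8.314)(296) × ln(91.9/18.6)
  = 9352 × 1.598
W_by_gas = 14940 J.

W ≈ 14900 J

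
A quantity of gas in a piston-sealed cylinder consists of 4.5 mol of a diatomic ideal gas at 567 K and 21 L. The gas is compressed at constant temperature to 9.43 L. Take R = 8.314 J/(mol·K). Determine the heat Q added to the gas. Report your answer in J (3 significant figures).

Isothermal ⇒ ΔU = 0, so Q = W = nRT ln(V₂/V₁).
Q = (4.5)(8.314)(567) ln(9.43/21) = 21213 × -0.8006 = -16984 J.

Q ≈ -17000 J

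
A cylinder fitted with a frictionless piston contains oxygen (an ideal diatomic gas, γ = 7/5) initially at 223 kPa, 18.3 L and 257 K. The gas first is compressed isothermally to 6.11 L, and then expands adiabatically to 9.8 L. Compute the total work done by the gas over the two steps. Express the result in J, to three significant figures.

Step 1 (isothermal): W = P₁V₁ ln(V₂/V₁) = (4081) ln(6.11/18.3) = -4477 J.
After step 1: P = 667.9 kPa, V = 6.11 L, T = 257 K.
Step 2 (adiabatic): W = (P₁V₁ − P₂V₂)/(γ−1) = (4081 − 3378)/0.4 = 1757 J.
W_total = -4477 + 1757 = -2720 J.

W_total ≈ -2720 J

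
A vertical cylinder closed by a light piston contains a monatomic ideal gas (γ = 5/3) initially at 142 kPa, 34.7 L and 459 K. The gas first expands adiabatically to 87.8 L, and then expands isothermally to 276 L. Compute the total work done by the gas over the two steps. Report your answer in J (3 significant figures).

Step 1 (adiabatic): W = (P₁V₁ − P₂V₂)/(γ−1) = (4927 − 2654)/0.667 = 3411 J.
After step 1: P = 30.22 kPa, V = 87.8 L, T = 247.2 K.
Step 2 (isothermal): W = P₁V₁ ln(V₂/V₁) = (2654) ln(276/87.8) = 3039 J.
W_total = 3411 + 3039 = 6450 J.

W_total ≈ 6450 J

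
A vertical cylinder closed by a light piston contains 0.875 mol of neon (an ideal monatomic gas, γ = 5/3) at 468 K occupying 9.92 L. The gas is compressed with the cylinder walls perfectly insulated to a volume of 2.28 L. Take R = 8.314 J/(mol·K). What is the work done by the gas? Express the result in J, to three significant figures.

W ≈ -8500 J

Adiabatic: TV^(γ−1) = const with γ = 5/3.
T₂ = T₁ (V₁/V₂)^(γ−1) = 468 × (9.92/2.28)^0.667 = 468 × 2.665 = 1247 K.
W_by = nCᵥ(T₁ − T₂) = (0.875)(12.47)(468 − 1247) = -8504 J.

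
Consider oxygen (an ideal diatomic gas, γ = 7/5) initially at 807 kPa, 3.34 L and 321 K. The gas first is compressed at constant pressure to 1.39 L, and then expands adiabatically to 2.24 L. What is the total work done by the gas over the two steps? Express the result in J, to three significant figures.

W_total ≈ -1090 J

Step 1 (isobaric): W = PΔV = (807 kPa)(1.39 − 3.34 L) = -1574 J.
After step 1: P = 807 kPa, V = 1.39 L, T = 133.6 K.
Step 2 (adiabatic): W = (P₁V₁ − P₂V₂)/(γ−1) = (1122 − 926.8)/0.4 = 487.3 J.
W_total = -1574 + 487.3 = -1086 J.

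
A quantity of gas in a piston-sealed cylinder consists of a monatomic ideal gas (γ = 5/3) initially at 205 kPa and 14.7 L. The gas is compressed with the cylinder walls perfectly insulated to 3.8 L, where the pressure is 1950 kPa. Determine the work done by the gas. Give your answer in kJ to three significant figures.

W ≈ -6.59 kJ

Adiabatic: W = (P₁V₁ − P₂V₂)/(γ − 1) with γ = 5/3.
P₁V₁ = 3014 J, P₂V₂ = 7410 J.
W = (3014 − 7410) / 0.6667 = -6595 J.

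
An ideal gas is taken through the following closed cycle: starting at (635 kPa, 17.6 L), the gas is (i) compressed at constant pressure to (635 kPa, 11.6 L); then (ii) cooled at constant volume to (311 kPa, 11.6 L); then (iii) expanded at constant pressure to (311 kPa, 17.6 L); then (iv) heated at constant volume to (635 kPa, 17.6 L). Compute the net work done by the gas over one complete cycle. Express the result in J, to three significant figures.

W_net ≈ -1940 J

Constant-volume legs do no work.
W(i) = (635)(11.6 − 17.6) = -3810 J; W(iii) = (311)(17.6 − 11.6) = 1866 J.
W_net = -3810 + 1866 = -1944 J (the counter-clockwise enclosed area).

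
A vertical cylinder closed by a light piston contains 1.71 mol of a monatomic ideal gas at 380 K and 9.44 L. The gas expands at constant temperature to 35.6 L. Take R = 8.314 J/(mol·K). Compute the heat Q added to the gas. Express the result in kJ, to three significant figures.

Q ≈ 7.17 kJ

Isothermal ⇒ ΔU = 0, so Q = W = nRT ln(V₂/V₁).
Q = (1.71)(8.314)(380) ln(35.6/9.44) = 5402 × 1.327 = 7171 J.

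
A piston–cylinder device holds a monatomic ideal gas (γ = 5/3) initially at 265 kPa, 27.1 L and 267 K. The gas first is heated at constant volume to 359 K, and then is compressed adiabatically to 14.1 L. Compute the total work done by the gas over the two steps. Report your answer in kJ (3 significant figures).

Step 1 (isochoric): W = 0 (constant volume).
After step 1: P = 356.3 kPa (V unchanged).
Step 2 (adiabatic): W = (P₁V₁ − P₂V₂)/(γ−1) = (9656 − 14927)/0.667 = -7906 J.
W_total = 0 − 7906 = -7906 J.

W_total ≈ -7.91 kJ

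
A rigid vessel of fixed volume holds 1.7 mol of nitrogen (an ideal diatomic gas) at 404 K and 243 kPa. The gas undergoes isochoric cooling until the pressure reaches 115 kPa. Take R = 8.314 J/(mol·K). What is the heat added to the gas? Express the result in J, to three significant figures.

Q ≈ -7520 J

Constant volume ⇒ W = 0, so Q = ΔU = nCᵥΔT with Cᵥ = 5R/2 = 20.79 J/(mol·K).
At constant V, T₂/T₁ = P₂/P₁ ⇒ ΔT = T₁(P₂/P₁ − 1) = 404·(115/243 − 1) = -212.8 K.
ΔU = (1.7)(20.79)(-212.8) = -7519 J.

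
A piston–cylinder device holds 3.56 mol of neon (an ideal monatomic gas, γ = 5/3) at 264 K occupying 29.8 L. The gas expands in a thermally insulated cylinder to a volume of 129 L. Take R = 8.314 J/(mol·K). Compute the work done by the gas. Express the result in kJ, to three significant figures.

Adiabatic: TV^(γ−1) = const with γ = 5/3.
T₂ = T₁ (V₁/V₂)^(γ−1) = 264 × (29.8/129)^0.667 = 264 × 0.3765 = 99.39 K.
W_by = nCᵥ(T₁ − T₂) = (3.56)(12.47)(264 − 99.39) = 7308 J.

W ≈ 7.31 kJ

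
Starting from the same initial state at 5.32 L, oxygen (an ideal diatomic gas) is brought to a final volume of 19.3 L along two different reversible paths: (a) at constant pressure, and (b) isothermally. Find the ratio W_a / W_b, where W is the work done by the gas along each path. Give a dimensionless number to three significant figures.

Path (a) isobaric: W = P₁(V₂ − V₁) → W_a/(P₁V₁) = 2.628.
Path (b) isothermal: W = P₁V₁ ln(V₂/V₁) → W_b/(P₁V₁) = 1.289.
W_a / W_b = 2.628 / 1.289 = 2.039.

W_a / W_b ≈ 2.04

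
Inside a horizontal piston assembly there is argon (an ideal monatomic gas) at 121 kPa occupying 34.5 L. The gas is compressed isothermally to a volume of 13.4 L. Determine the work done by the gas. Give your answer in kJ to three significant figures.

W ≈ -3.95 kJ

Isothermal: W = nRT ln(V₂/V₁) = P₁V₁ ln(V₂/V₁).
P₁V₁ = (121 kPa)(34.5 L) = 4174 J.
W = 4174 × ln(13.4/34.5) = 4174 × -0.9457
W_by_gas = -3948 J.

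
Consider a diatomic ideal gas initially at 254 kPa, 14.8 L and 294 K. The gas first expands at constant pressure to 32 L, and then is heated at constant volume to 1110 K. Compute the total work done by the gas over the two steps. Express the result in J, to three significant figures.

Step 1 (isobaric): W = PΔV = (254 kPa)(32 − 14.8 L) = 4369 J.
Step 2 (isochoric): W = 0 (constant volume).
W_total = 4369 + 0 = 4369 J.

W_total ≈ 4370 J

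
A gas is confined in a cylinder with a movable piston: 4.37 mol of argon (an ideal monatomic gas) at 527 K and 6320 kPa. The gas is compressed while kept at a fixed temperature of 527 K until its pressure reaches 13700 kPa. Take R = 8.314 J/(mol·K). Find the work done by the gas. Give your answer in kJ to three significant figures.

W ≈ -14.8 kJ

Isothermal process: W = nRT ln(V₂/V₁) = nRT ln(P₁/P₂).
W = (4.37)(8.314)(527) × ln(6320/13700)
  = 19147 × ln(0.4613) = 19147 × -0.7737
W_by_gas = -14814 J.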